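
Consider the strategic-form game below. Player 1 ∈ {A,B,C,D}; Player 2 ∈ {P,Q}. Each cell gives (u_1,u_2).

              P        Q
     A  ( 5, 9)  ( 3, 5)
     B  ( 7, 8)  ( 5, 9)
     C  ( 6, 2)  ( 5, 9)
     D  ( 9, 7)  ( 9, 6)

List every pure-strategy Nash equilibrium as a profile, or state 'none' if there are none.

(A,P): not NE [P1→D gives 9>5]
(A,Q): not NE [P1→D gives 9>3; P2→P gives 9>5]
(B,P): not NE [P1→D gives 9>7; P2→Q gives 9>8]
(B,Q): not NE [P1→D gives 9>5]
(C,P): not NE [P1→D gives 9>6; P2→Q gives 9>2]
(C,Q): not NE [P1→D gives 9>5]
(D,P): NE
(D,Q): not NE [P2→P gives 7>6]

Nash profiles: (D,P)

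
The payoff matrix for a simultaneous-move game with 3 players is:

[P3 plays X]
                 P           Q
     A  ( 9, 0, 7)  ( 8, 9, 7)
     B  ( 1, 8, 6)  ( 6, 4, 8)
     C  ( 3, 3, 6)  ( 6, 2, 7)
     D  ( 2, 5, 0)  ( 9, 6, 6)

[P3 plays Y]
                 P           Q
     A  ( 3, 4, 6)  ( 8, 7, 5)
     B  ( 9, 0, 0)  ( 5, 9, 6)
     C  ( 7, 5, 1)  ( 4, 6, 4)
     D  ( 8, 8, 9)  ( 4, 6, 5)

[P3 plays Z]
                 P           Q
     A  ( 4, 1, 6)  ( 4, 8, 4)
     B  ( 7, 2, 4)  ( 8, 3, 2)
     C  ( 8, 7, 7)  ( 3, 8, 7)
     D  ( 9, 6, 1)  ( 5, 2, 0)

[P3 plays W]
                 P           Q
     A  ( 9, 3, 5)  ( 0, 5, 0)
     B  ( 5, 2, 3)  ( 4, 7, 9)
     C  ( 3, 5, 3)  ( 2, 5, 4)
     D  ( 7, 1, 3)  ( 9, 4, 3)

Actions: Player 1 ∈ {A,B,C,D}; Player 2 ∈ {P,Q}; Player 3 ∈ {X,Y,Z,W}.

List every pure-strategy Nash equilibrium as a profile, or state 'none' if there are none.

PSNE = {(D,Q,X)}

(A,P,X): not NE [P2→Q gives 9>0]
(A,P,Y): not NE [P1→B gives 9>3; P2→Q gives 7>4; P3→X gives 7>6]
(A,P,Z): not NE [P1→D gives 9>4; P2→Q gives 8>1; P3→X gives 7>6]
(A,P,W): not NE [P2→Q gives 5>3; P3→X gives 7>5]
(A,Q,X): not NE [P1→D gives 9>8]
(A,Q,Y): not NE [P3→X gives 7>5]
(A,Q,Z): not NE [P1→B gives 8>4; P3→X gives 7>4]
(A,Q,W): not NE [P1→D gives 9>0; P3→X gives 7>0]
(B,P,X): not NE [P1→A gives 9>1]
(B,P,Y): not NE [P2→Q gives 9>0; P3→X gives 6>0]
(B,P,Z): not NE [P1→D gives 9>7; P2→Q gives 3>2; P3→X gives 6>4]
(B,P,W): not NE [P1→A gives 9>5; P2→Q gives 7>2; P3→X gives 6>3]
(B,Q,X): not NE [P1→D gives 9>6; P2→P gives 8>4; P3→W gives 9>8]
(B,Q,Y): not NE [P1→A gives 8>5; P3→W gives 9>6]
(B,Q,Z): not NE [P3→W gives 9>2]
(B,Q,W): not NE [P1→D gives 9>4]
(C,P,X): not NE [P1→A gives 9>3; P3→Z gives 7>6]
(C,P,Y): not NE [P1→B gives 9>7; P2→Q gives 6>5; P3→Z gives 7>1]
(C,P,Z): not NE [P1→D gives 9>8; P2→Q gives 8>7]
(C,P,W): not NE [P1→A gives 9>3; P3→Z gives 7>3]
(C,Q,X): not NE [P1→D gives 9>6; P2→P gives 3>2]
(C,Q,Y): not NE [P1→A gives 8>4; P3→Z gives 7>4]
(C,Q,Z): not NE [P1→B gives 8>3]
(C,Q,W): not NE [P1→D gives 9>2; P3→Z gives 7>4]
(D,P,X): not NE [P1→A gives 9>2; P2→Q gives 6>5; P3→Y gives 9>0]
(D,P,Y): not NE [P1→B gives 9>8]
(D,P,Z): not NE [P3→Y gives 9>1]
(D,P,W): not NE [P1→A gives 9>7; P2→Q gives 4>1; P3→Y gives 9>3]
(D,Q,X): NE
(D,Q,Y): not NE [P1→A gives 8>4; P2→P gives 8>6; P3→X gives 6>5]
(D,Q,Z): not NE [P1→B gives 8>5; P2→P gives 6>2; P3→X gives 6>0]
(D,Q,W): not NE [P3→X gives 6>3]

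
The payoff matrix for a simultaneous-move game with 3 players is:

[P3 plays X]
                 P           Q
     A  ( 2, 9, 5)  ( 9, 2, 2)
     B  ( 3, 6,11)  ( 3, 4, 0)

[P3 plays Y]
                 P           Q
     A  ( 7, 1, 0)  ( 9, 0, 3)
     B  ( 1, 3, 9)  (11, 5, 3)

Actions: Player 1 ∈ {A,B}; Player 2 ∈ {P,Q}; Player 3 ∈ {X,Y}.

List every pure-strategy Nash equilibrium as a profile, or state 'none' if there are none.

(A,P,X): not NE [P1→B gives 3>2]
(A,P,Y): not NE [P3→X gives 5>0]
(A,Q,X): not NE [P2→P gives 9>2; P3→Y gives 3>2]
(A,Q,Y): not NE [P1→B gives 11>9; P2→P gives 1>0]
(B,P,X): NE
(B,P,Y): not NE [P1→A gives 7>1; P2→Q gives 5>3; P3→X gives 11>9]
(B,Q,X): not NE [P1→A gives 9>3; P2→P gives 6>4; P3→Y gives 3>0]
(B,Q,Y): NE

Nash profiles: (B,P,X), (B,Q,Y)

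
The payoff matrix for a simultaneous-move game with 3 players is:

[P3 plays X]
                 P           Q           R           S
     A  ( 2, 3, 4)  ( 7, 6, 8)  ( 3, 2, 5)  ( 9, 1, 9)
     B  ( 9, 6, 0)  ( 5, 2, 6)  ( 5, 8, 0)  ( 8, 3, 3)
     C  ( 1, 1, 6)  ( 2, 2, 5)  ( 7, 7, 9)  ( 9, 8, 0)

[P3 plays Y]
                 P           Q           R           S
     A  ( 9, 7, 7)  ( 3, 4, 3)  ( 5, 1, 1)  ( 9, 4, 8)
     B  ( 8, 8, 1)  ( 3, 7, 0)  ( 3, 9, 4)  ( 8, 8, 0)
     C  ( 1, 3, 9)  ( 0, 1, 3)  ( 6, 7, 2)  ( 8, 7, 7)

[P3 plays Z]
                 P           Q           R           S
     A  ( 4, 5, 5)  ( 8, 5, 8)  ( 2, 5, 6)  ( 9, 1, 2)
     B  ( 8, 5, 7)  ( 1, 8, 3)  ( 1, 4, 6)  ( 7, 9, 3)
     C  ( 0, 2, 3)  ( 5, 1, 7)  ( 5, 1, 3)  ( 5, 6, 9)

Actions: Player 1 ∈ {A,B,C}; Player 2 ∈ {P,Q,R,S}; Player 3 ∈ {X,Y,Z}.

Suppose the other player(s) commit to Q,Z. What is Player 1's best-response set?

u_1(A vs Q,Z) = 8
u_1(B vs Q,Z) = 1
u_1(C vs Q,Z) = 5
max payoff 8 at {A}

argmax u_1 = {A}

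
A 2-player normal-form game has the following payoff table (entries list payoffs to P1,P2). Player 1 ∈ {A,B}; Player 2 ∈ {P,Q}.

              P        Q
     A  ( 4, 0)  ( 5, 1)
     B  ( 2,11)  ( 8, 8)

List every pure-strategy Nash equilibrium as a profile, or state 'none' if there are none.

No pure NE.

(A,P): not NE [P2→Q gives 1>0]
(A,Q): not NE [P1→B gives 8>5]
(B,P): not NE [P1→A gives 4>2]
(B,Q): not NE [P2→P gives 11>8]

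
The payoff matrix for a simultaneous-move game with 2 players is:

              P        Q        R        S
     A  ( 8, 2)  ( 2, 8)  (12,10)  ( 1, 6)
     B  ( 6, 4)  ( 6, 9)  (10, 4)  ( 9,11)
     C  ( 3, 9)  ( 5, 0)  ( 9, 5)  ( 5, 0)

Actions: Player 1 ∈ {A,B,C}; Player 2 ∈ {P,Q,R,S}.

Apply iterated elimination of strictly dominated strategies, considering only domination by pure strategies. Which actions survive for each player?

IESDS → P1:{A,B} P2:{Q,R,S}

P1 drop C (B beats it: P:6>3 Q:6>5 R:10>9 S:9>5)
P2 drop P (Q beats it: A:8>2 B:9>4)
P1→{A,B} P2→{Q,R,S}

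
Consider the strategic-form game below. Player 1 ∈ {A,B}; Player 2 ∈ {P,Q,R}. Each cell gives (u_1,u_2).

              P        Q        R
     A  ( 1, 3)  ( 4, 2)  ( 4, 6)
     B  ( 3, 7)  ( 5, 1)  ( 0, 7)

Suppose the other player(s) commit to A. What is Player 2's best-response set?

u_2(P vs A) = 3
u_2(Q vs A) = 2
u_2(R vs A) = 6
max payoff 6 at {R}

P2 best: {R}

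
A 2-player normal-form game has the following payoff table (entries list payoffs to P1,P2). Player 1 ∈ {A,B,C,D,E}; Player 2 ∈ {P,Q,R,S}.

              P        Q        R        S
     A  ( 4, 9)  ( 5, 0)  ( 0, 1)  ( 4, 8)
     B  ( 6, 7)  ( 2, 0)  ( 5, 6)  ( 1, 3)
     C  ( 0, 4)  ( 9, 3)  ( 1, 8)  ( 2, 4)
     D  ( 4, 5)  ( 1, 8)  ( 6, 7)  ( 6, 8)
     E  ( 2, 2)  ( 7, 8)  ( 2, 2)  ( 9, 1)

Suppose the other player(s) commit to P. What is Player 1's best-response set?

argmax u_1 = {B}

u_1(A vs P) = 4
u_1(B vs P) = 6
u_1(C vs P) = 0
u_1(D vs P) = 4
u_1(E vs P) = 2
max payoff 6 at {B}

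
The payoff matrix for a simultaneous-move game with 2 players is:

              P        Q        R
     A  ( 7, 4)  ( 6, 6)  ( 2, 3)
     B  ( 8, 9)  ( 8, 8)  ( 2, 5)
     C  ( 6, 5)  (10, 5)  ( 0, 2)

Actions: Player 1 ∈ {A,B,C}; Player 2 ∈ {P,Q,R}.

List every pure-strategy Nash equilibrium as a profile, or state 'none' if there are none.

(A,P): not NE [P1→B gives 8>7; P2→Q gives 6>4]
(A,Q): not NE [P1→C gives 10>6]
(A,R): not NE [P2→Q gives 6>3]
(B,P): NE
(B,Q): not NE [P1→C gives 10>8; P2→P gives 9>8]
(B,R): not NE [P2→P gives 9>5]
(C,P): not NE [P1→B gives 8>6]
(C,Q): NE
(C,R): not NE [P1→B gives 2>0; P2→Q gives 5>2]

Nash profiles: (B,P), (C,Q)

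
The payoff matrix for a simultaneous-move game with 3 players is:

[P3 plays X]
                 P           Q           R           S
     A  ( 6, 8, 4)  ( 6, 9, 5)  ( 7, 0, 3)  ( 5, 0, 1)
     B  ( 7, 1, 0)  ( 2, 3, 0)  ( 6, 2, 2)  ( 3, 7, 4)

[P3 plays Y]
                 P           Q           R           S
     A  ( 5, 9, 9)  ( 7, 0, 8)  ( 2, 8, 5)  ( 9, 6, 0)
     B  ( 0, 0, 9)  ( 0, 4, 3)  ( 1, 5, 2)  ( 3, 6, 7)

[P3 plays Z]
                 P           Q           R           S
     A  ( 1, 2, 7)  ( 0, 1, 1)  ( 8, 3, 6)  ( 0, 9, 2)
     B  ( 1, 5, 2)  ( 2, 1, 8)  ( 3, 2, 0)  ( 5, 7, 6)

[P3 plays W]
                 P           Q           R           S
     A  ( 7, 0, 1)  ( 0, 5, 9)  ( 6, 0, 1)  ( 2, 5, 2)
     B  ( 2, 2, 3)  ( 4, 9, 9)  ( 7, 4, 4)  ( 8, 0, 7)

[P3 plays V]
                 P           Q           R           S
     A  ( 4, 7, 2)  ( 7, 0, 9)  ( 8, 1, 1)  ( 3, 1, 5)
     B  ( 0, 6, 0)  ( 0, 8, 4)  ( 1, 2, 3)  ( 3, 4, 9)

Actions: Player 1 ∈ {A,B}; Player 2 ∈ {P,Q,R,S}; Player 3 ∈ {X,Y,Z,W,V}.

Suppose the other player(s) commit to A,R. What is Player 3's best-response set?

BR_3 = {Z}

u_3(X vs A,R) = 3
u_3(Y vs A,R) = 5
u_3(Z vs A,R) = 6
u_3(W vs A,R) = 1
u_3(V vs A,R) = 1
max payoff 6 at {Z}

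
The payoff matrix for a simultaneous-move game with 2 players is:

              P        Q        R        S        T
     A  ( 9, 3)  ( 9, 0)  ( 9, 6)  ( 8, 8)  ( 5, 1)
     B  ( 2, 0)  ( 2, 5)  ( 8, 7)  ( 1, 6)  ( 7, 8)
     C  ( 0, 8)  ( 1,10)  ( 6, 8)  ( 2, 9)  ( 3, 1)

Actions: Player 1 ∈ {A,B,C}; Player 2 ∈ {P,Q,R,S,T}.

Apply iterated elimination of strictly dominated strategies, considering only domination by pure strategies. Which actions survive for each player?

P1 drop C (A beats it: P:9>0 Q:9>1 R:9>6 S:8>2 T:5>3)
P2 drop P (R beats it: A:6>3 B:7>0)
P2 drop Q (R beats it: A:6>0 B:7>5)
P1→{A,B} P2→{R,S,T}

IESDS → P1:{A,B} P2:{R,S,T}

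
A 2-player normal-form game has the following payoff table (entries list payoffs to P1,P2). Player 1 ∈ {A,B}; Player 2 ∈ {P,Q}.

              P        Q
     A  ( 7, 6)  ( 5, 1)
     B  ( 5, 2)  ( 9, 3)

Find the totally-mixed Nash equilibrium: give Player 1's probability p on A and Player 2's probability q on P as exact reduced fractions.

P1 indiff ⇒ q·7+(1-q)·5 = q·5+(1-q)·9 ⇒ q(2) = (1-q)(4) ⇒ q = 2/3
P2 indiff ⇒ p·6+(1-p)·2 = p·1+(1-p)·3 ⇒ p(5) = (1-p)(1) ⇒ p = 1/6

P1 mixes 1/6 on A; P2 mixes 2/3 on P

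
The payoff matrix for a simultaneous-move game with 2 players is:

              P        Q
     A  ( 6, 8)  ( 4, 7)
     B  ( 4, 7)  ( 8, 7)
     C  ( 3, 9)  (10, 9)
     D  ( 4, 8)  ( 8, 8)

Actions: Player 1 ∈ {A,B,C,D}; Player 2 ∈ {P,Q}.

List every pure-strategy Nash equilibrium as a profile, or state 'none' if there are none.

(A,P): NE
(A,Q): not NE [P1→C gives 10>4; P2→P gives 8>7]
(B,P): not NE [P1→A gives 6>4]
(B,Q): not NE [P1→C gives 10>8]
(C,P): not NE [P1→A gives 6>3]
(C,Q): NE
(D,P): not NE [P1→A gives 6>4]
(D,Q): not NE [P1→C gives 10>8]

Nash profiles: (A,P), (C,Q)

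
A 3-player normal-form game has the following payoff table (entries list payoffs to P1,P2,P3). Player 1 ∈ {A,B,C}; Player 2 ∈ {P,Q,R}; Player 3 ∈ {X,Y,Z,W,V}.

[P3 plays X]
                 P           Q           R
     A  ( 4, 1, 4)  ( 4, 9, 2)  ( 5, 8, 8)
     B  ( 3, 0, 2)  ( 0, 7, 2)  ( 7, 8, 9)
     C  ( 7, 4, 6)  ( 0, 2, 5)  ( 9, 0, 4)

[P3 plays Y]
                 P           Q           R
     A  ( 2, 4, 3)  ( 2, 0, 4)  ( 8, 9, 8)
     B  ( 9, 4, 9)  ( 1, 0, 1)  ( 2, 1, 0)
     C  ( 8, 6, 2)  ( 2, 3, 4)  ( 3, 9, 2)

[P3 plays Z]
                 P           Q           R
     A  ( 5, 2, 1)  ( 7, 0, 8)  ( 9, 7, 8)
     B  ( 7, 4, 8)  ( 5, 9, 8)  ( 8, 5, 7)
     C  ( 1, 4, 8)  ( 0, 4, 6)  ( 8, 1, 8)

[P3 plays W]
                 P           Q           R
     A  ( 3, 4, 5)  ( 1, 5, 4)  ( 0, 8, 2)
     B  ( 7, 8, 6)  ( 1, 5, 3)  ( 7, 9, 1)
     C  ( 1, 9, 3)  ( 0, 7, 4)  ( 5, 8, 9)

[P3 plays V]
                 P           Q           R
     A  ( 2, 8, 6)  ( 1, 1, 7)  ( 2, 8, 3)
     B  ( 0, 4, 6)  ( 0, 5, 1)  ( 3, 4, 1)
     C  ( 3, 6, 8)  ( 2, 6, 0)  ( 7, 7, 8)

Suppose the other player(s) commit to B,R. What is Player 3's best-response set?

P3 best: {X}

u_3(X vs B,R) = 9
u_3(Y vs B,R) = 0
u_3(Z vs B,R) = 7
u_3(W vs B,R) = 1
u_3(V vs B,R) = 1
max payoff 9 at {X}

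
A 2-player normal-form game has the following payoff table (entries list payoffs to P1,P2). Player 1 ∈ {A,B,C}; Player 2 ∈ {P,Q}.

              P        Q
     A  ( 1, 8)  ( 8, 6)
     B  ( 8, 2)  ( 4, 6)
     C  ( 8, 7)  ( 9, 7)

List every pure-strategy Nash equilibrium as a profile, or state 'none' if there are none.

(A,P): not NE [P1→C gives 8>1]
(A,Q): not NE [P1→C gives 9>8; P2→P gives 8>6]
(B,P): not NE [P2→Q gives 6>2]
(B,Q): not NE [P1→C gives 9>4]
(C,P): NE
(C,Q): NE

PSNE = {(C,P), (C,Q)}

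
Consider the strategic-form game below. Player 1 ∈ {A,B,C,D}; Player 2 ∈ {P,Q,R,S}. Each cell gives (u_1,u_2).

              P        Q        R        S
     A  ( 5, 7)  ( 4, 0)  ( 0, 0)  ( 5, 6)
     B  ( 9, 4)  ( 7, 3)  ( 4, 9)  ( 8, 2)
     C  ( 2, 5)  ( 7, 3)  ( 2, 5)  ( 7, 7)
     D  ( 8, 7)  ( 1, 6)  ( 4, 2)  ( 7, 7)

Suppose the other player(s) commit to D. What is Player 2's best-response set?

u_2(P vs D) = 7
u_2(Q vs D) = 6
u_2(R vs D) = 2
u_2(S vs D) = 7
max payoff 7 at {P,S}

BR_2 = {P,S}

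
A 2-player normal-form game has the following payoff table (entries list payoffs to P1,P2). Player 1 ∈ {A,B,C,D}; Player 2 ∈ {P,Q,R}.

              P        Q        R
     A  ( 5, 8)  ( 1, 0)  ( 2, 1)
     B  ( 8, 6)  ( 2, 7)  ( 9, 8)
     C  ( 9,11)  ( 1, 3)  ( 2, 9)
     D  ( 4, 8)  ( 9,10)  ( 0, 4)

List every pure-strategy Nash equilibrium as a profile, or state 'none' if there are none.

(A,P): not NE [P1→C gives 9>5]
(A,Q): not NE [P1→D gives 9>1; P2→P gives 8>0]
(A,R): not NE [P1→B gives 9>2; P2→P gives 8>1]
(B,P): not NE [P1→C gives 9>8; P2→R gives 8>6]
(B,Q): not NE [P1→D gives 9>2; P2→R gives 8>7]
(B,R): NE
(C,P): NE
(C,Q): not NE [P1→D gives 9>1; P2→P gives 11>3]
(C,R): not NE [P1→B gives 9>2; P2→P gives 11>9]
(D,P): not NE [P1→C gives 9>4; P2→Q gives 10>8]
(D,Q): NE
(D,R): not NE [P1→B gives 9>0; P2→Q gives 10>4]

NE set: (B,R), (C,P), (D,Q)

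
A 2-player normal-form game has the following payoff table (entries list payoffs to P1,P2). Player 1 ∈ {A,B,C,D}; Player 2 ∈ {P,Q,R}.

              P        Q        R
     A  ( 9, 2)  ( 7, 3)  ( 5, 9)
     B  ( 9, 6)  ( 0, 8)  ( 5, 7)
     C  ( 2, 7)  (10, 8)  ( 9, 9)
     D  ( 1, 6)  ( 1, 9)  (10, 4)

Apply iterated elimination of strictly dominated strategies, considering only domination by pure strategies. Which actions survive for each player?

Survivors P1:{C,D} P2:{Q,R}

P2 drop P (Q beats it: A:3>2 B:8>6 C:8>7 D:9>6)
P1 drop A (C beats it: Q:10>7 R:9>5)
P1 drop B (C beats it: Q:10>0 R:9>5)
P1→{C,D} P2→{Q,R}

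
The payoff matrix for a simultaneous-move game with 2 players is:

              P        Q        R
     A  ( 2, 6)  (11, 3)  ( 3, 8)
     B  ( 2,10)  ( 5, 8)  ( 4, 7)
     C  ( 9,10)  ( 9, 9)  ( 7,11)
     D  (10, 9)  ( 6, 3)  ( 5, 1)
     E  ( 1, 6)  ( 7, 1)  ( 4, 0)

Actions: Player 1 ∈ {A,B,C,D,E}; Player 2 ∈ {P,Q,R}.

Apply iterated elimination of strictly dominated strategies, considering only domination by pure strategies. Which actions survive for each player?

P1 drop B (C beats it: P:9>2 Q:9>5 R:7>4)
P1 drop E (C beats it: P:9>1 Q:9>7 R:7>4)
P2 drop Q (P beats it: A:6>3 C:10>9 D:9>3)
P1 drop A (C beats it: P:9>2 R:7>3)
P1→{C,D} P2→{P,R}

IESDS → P1:{C,D} P2:{P,R}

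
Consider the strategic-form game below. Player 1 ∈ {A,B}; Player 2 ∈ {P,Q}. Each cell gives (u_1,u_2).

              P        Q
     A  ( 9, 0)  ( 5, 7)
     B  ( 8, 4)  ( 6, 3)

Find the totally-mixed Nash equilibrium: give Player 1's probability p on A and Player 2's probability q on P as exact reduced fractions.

P1 mixes 1/8 on A; P2 mixes 1/2 on P

P1 indiff ⇒ q·9+(1-q)·5 = q·8+(1-q)·6 ⇒ q(1) = (1-q)(1) ⇒ q = 1/2
P2 indiff ⇒ p·0+(1-p)·4 = p·7+(1-p)·3 ⇒ p(-7) = (1-p)(-1) ⇒ p = 1/8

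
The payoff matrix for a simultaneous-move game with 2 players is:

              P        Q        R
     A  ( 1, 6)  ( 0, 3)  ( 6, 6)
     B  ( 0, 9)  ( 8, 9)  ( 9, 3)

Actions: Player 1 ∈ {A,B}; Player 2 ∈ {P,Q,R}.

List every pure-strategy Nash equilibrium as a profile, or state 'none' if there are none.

(A,P): NE
(A,Q): not NE [P1→B gives 8>0; P2→R gives 6>3]
(A,R): not NE [P1→B gives 9>6]
(B,P): not NE [P1→A gives 1>0]
(B,Q): NE
(B,R): not NE [P2→Q gives 9>3]

NE set: (A,P), (B,Q)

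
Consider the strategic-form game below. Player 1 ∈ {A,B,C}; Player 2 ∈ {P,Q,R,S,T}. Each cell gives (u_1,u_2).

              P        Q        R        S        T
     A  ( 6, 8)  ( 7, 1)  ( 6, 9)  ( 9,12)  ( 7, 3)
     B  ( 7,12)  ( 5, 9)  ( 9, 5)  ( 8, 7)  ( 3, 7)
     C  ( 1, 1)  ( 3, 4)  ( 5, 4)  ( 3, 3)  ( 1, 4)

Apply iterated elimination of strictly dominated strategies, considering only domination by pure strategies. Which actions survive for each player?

Survivors P1:{A,B} P2:{P,S}

P1 drop C (A beats it: P:6>1 Q:7>3 R:6>5 S:9>3 T:7>1)
P2 drop Q (P beats it: A:8>1 B:12>9)
P2 drop R (S beats it: A:12>9 B:7>5)
P2 drop T (P beats it: A:8>3 B:12>7)
P1→{A,B} P2→{P,S}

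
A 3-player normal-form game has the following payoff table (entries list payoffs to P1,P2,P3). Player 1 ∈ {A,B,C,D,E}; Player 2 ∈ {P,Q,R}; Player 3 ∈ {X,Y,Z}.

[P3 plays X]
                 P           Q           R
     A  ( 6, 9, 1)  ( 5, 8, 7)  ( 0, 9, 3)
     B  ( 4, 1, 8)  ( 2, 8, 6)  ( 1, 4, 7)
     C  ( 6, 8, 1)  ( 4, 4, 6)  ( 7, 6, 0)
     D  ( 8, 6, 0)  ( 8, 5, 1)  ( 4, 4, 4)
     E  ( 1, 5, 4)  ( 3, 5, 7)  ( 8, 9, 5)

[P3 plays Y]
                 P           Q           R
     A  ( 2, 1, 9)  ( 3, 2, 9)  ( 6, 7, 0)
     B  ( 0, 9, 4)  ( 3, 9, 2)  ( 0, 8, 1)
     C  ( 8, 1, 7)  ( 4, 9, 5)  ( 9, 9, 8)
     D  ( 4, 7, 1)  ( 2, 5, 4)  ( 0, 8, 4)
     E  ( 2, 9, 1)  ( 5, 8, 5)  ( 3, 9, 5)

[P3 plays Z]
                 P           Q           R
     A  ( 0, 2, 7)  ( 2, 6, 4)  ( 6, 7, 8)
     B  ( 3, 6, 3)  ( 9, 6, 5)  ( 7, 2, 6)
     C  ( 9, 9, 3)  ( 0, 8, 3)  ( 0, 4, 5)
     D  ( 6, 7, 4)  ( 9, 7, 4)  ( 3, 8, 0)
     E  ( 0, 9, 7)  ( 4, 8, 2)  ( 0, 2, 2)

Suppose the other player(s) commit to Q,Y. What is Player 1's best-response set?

u_1(A vs Q,Y) = 3
u_1(B vs Q,Y) = 3
u_1(C vs Q,Y) = 4
u_1(D vs Q,Y) = 2
u_1(E vs Q,Y) = 5
max payoff 5 at {E}

P1 best: {E}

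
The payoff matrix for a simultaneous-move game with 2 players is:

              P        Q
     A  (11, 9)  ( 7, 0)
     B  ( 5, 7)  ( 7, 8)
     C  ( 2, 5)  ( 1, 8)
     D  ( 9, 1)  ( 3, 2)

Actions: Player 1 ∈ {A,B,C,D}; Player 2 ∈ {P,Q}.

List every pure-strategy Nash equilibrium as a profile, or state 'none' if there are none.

NE set: (A,P), (B,Q)

(A,P): NE
(A,Q): not NE [P2→P gives 9>0]
(B,P): not NE [P1→A gives 11>5; P2→Q gives 8>7]
(B,Q): NE
(C,P): not NE [P1→A gives 11>2; P2→Q gives 8>5]
(C,Q): not NE [P1→B gives 7>1]
(D,P): not NE [P1→A gives 11>9; P2→Q gives 2>1]
(D,Q): not NE [P1→B gives 7>3]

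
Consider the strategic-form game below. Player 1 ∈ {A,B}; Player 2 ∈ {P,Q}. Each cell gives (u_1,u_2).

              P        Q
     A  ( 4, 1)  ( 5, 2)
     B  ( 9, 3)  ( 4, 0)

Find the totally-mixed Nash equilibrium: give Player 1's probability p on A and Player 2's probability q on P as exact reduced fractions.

P1 mixes 3/4 on A; P2 mixes 1/6 on P

P1 indiff ⇒ q·4+(1-q)·5 = q·9+(1-q)·4 ⇒ q(-5) = (1-q)(-1) ⇒ q = 1/6
P2 indiff ⇒ p·1+(1-p)·3 = p·2+(1-p)·0 ⇒ p(-1) = (1-p)(-3) ⇒ p = 3/4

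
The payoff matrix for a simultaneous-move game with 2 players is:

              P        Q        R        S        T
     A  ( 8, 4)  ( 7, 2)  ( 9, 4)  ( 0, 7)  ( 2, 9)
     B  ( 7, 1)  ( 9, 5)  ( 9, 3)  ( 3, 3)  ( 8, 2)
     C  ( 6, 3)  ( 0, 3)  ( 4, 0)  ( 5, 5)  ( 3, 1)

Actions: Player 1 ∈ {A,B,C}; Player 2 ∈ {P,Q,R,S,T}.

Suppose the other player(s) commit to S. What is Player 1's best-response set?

u_1(A vs S) = 0
u_1(B vs S) = 3
u_1(C vs S) = 5
max payoff 5 at {C}

P1 best: {C}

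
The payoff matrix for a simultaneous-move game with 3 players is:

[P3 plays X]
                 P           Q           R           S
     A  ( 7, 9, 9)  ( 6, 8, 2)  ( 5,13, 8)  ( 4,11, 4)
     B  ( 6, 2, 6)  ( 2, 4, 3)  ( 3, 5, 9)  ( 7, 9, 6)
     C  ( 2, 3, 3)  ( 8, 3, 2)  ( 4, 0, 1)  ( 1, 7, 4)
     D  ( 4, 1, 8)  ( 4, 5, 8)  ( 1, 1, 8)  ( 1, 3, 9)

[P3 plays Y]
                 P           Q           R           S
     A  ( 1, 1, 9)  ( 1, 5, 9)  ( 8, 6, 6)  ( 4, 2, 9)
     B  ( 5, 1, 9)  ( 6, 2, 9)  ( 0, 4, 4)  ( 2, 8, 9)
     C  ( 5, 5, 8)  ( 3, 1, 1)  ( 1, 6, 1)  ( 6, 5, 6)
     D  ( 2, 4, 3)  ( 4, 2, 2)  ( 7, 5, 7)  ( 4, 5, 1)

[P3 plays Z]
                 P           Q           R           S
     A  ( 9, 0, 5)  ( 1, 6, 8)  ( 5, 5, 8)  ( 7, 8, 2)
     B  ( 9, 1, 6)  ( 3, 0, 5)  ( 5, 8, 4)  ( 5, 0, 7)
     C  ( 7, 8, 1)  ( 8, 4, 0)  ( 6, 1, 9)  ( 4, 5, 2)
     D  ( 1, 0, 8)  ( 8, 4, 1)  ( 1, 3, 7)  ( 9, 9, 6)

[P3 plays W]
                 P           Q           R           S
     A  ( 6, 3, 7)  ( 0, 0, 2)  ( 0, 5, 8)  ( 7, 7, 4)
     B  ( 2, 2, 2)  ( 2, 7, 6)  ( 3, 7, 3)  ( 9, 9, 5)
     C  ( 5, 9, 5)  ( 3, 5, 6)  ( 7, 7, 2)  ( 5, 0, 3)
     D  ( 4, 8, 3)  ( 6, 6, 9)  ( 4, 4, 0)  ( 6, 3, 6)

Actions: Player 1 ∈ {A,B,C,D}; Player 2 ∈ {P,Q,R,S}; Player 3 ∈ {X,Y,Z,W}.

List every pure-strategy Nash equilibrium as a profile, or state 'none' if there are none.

(A,P,X): not NE [P2→R gives 13>9]
(A,P,Y): not NE [P1→C gives 5>1; P2→R gives 6>1]
(A,P,Z): not NE [P2→S gives 8>0; P3→Y gives 9>5]
(A,P,W): not NE [P2→S gives 7>3; P3→Y gives 9>7]
(A,Q,X): not NE [P1→C gives 8>6; P2→R gives 13>8; P3→Y gives 9>2]
(A,Q,Y): not NE [P1→B gives 6>1; P2→R gives 6>5]
(A,Q,Z): not NE [P1→D gives 8>1; P2→S gives 8>6; P3→Y gives 9>8]
(A,Q,W): not NE [P1→D gives 6>0; P2→S gives 7>0; P3→Y gives 9>2]
(A,R,X): NE
(A,R,Y): not NE [P3→W gives 8>6]
(A,R,Z): not NE [P1→C gives 6>5; P2→S gives 8>5]
(A,R,W): not NE [P1→C gives 7>0; P2→S gives 7>5]
(A,S,X): not NE [P1→B gives 7>4; P2→R gives 13>11; P3→Y gives 9>4]
(A,S,Y): not NE [P1→C gives 6>4; P2→R gives 6>2]
(A,S,Z): not NE [P1→D gives 9>7; P3→Y gives 9>2]
(A,S,W): not NE [P1→B gives 9>7; P3→Y gives 9>4]
(B,P,X): not NE [P1→A gives 7>6; P2→S gives 9>2; P3→Y gives 9>6]
(B,P,Y): not NE [P2→S gives 8>1]
(B,P,Z): not NE [P2→R gives 8>1; P3→Y gives 9>6]
(B,P,W): not NE [P1→A gives 6>2; P2→S gives 9>2; P3→Y gives 9>2]
(B,Q,X): not NE [P1→C gives 8>2; P2→S gives 9>4; P3→Y gives 9>3]
(B,Q,Y): not NE [P2→S gives 8>2]
(B,Q,Z): not NE [P1→D gives 8>3; P2→R gives 8>0; P3→Y gives 9>5]
(B,Q,W): not NE [P1→D gives 6>2; P2→S gives 9>7; P3→Y gives 9>6]
(B,R,X): not NE [P1→A gives 5>3; P2→S gives 9>5]
(B,R,Y): not NE [P1→A gives 8>0; P2→S gives 8>4; P3→X gives 9>4]
(B,R,Z): not NE [P1→C gives 6>5; P3→X gives 9>4]
(B,R,W): not NE [P1→C gives 7>3; P2→S gives 9>7; P3→X gives 9>3]
(B,S,X): not NE [P3→Y gives 9>6]
(B,S,Y): not NE [P1→C gives 6>2]
(B,S,Z): not NE [P1→D gives 9>5; P2→R gives 8>0; P3→Y gives 9>7]
(B,S,W): not NE [P3→Y gives 9>5]
(C,P,X): not NE [P1→A gives 7>2; P2→S gives 7>3; P3→Y gives 8>3]
(C,P,Y): not NE [P2→R gives 6>5]
(C,P,Z): not NE [P1→B gives 9>7; P3→Y gives 8>1]
(C,P,W): not NE [P1→A gives 6>5; P3→Y gives 8>5]
(C,Q,X): not NE [P2→S gives 7>3; P3→W gives 6>2]
(C,Q,Y): not NE [P1→B gives 6>3; P2→R gives 6>1; P3→W gives 6>1]
(C,Q,Z): not NE [P2→P gives 8>4; P3→W gives 6>0]
(C,Q,W): not NE [P1→D gives 6>3; P2→P gives 9>5]
(C,R,X): not NE [P1→A gives 5>4; P2→S gives 7>0; P3→Z gives 9>1]
(C,R,Y): not NE [P1→A gives 8>1; P3→Z gives 9>1]
(C,R,Z): not NE [P2→P gives 8>1]
(C,R,W): not NE [P2→P gives 9>7; P3→Z gives 9>2]
(C,S,X): not NE [P1→B gives 7>1; P3→Y gives 6>4]
(C,S,Y): not NE [P2→R gives 6>5]
(C,S,Z): not NE [P1→D gives 9>4; P2→P gives 8>5; P3→Y gives 6>2]
(C,S,W): not NE [P1→B gives 9>5; P2→P gives 9>0; P3→Y gives 6>3]
(D,P,X): not NE [P1→A gives 7>4; P2→Q gives 5>1]
(D,P,Y): not NE [P1→C gives 5>2; P2→S gives 5>4; P3→Z gives 8>3]
(D,P,Z): not NE [P1→B gives 9>1; P2→S gives 9>0]
(D,P,W): not NE [P1→A gives 6>4; P3→Z gives 8>3]
(D,Q,X): not NE [P1→C gives 8>4; P3→W gives 9>8]
(D,Q,Y): not NE [P1→B gives 6>4; P2→S gives 5>2; P3→W gives 9>2]
(D,Q,Z): not NE [P2→S gives 9>4; P3→W gives 9>1]
(D,Q,W): not NE [P2→P gives 8>6]
(D,R,X): not NE [P1→A gives 5>1; P2→Q gives 5>1]
(D,R,Y): not NE [P1→A gives 8>7; P3→X gives 8>7]
(D,R,Z): not NE [P1→C gives 6>1; P2→S gives 9>3; P3→X gives 8>7]
(D,R,W): not NE [P1→C gives 7>4; P2→P gives 8>4; P3→X gives 8>0]
(D,S,X): not NE [P1→B gives 7>1; P2→Q gives 5>3]
(D,S,Y): not NE [P1→C gives 6>4; P3→X gives 9>1]
(D,S,Z): not NE [P3→X gives 9>6]
(D,S,W): not NE [P1→B gives 9>6; P2→P gives 8>3; P3→X gives 9>6]

NE set: (A,R,X)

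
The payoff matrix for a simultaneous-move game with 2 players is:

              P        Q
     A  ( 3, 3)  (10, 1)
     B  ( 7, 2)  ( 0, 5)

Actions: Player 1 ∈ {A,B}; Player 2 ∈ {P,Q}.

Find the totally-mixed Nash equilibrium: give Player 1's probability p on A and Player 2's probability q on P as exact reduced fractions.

P1 mixes 3/5 on A; P2 mixes 5/7 on P

P1 indiff ⇒ q·3+(1-q)·10 = q·7+(1-q)·0 ⇒ q(-4) = (1-q)(-10) ⇒ q = 5/7
P2 indiff ⇒ p·3+(1-p)·2 = p·1+(1-p)·5 ⇒ p(2) = (1-p)(3) ⇒ p = 3/5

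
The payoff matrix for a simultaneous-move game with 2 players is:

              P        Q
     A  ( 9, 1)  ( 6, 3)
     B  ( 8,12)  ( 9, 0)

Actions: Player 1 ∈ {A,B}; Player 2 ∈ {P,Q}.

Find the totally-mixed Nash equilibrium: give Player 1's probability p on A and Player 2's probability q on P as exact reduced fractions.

P1 mixes 6/7 on A; P2 mixes 3/4 on P

P1 indiff ⇒ q·9+(1-q)·6 = q·8+(1-q)·9 ⇒ q(1) = (1-q)(3) ⇒ q = 3/4
P2 indiff ⇒ p·1+(1-p)·12 = p·3+(1-p)·0 ⇒ p(-2) = (1-p)(-12) ⇒ p = 6/7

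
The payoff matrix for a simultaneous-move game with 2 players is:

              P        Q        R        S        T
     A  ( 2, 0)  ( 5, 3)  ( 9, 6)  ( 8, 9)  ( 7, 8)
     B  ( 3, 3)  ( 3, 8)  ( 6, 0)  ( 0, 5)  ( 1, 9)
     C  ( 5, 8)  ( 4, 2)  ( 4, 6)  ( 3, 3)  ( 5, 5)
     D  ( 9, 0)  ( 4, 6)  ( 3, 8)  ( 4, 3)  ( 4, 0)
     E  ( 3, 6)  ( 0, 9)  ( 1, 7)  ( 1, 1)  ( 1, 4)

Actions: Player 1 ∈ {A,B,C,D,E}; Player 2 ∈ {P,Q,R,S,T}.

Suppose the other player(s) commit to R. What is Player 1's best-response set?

u_1(A vs R) = 9
u_1(B vs R) = 6
u_1(C vs R) = 4
u_1(D vs R) = 3
u_1(E vs R) = 1
max payoff 9 at {A}

P1 best: {A}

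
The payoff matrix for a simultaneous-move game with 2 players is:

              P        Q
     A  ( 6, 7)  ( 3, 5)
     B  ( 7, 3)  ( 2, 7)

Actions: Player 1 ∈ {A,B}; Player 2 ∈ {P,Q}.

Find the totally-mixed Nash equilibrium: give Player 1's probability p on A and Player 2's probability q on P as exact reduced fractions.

(p,q) = (2/3, 1/2)

P1 indiff ⇒ q·6+(1-q)·3 = q·7+(1-q)·2 ⇒ q(-1) = (1-q)(-1) ⇒ q = 1/2
P2 indiff ⇒ p·7+(1-p)·3 = p·5+(1-p)·7 ⇒ p(2) = (1-p)(4) ⇒ p = 2/3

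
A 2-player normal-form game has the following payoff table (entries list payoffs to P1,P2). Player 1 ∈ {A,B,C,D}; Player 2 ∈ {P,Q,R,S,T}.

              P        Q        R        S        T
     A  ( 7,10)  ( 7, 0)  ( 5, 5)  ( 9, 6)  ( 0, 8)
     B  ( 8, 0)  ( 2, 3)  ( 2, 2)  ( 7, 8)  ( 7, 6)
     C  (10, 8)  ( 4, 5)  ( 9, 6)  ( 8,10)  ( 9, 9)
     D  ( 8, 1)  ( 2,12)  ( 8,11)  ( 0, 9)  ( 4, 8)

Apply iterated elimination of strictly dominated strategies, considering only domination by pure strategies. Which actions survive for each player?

Survivors P1:{A,C} P2:{P,S,T}

P1 drop B (C beats it: P:10>8 Q:4>2 R:9>2 S:8>7 T:9>7)
P1 drop D (C beats it: P:10>8 Q:4>2 R:9>8 S:8>0 T:9>4)
P2 drop Q (P beats it: A:10>0 C:8>5)
P2 drop R (P beats it: A:10>5 C:8>6)
P1→{A,C} P2→{P,S,T}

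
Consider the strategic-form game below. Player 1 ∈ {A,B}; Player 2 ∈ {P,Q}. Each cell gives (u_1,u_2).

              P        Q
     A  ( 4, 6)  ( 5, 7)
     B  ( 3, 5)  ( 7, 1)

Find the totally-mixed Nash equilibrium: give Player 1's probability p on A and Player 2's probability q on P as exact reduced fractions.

P1 mixes 4/5 on A; P2 mixes 2/3 on P

P1 indiff ⇒ q·4+(1-q)·5 = q·3+(1-q)·7 ⇒ q(1) = (1-q)(2) ⇒ q = 2/3
P2 indiff ⇒ p·6+(1-p)·5 = p·7+(1-p)·1 ⇒ p(-1) = (1-p)(-4) ⇒ p = 4/5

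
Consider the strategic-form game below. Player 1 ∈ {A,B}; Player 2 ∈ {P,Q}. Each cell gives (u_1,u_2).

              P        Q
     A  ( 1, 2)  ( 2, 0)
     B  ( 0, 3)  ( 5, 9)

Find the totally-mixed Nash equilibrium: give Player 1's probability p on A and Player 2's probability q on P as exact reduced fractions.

P1 indiff ⇒ q·1+(1-q)·2 = q·0+(1-q)·5 ⇒ q(1) = (1-q)(3) ⇒ q = 3/4
P2 indiff ⇒ p·2+(1-p)·3 = p·0+(1-p)·9 ⇒ p(2) = (1-p)(6) ⇒ p = 3/4

p=3/4, q=3/4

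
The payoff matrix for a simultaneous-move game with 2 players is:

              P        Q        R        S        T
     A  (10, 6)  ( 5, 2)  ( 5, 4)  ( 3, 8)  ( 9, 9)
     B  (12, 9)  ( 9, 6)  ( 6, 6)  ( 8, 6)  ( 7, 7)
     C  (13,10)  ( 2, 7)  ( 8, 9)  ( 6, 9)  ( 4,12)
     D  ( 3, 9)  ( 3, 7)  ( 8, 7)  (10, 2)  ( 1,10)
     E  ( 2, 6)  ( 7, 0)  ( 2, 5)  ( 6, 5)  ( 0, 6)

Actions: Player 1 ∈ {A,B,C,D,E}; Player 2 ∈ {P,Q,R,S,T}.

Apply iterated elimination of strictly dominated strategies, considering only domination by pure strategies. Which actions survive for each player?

P1 drop E (B beats it: P:12>2 Q:9>7 R:6>2 S:8>6 T:7>0)
P2 drop Q (P beats it: A:6>2 B:9>6 C:10>7 D:9>7)
P2 drop R (P beats it: A:6>4 B:9>6 C:10>9 D:9>7)
P2 drop S (T beats it: A:9>8 B:7>6 C:12>9 D:10>2)
P1 drop D (A beats it: P:10>3 T:9>1)
P1→{A,B,C} P2→{P,T}

IESDS → P1:{A,B,C} P2:{P,T}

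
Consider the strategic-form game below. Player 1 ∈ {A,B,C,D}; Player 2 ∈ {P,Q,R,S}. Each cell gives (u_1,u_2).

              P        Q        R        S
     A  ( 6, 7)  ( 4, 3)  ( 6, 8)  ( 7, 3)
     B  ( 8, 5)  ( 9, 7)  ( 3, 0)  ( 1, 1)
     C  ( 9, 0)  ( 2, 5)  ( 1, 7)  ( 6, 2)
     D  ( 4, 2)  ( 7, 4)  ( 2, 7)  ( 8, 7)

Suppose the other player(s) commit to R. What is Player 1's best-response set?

u_1(A vs R) = 6
u_1(B vs R) = 3
u_1(C vs R) = 1
u_1(D vs R) = 2
max payoff 6 at {A}

argmax u_1 = {A}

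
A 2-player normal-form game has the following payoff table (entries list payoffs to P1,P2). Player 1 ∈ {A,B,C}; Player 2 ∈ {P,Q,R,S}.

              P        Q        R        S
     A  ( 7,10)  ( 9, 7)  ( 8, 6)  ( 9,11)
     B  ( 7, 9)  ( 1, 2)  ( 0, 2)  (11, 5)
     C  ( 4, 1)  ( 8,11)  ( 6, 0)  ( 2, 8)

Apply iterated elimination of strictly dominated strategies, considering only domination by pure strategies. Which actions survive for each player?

P1 drop C (A beats it: P:7>4 Q:9>8 R:8>6 S:9>2)
P2 drop Q (P beats it: A:10>7 B:9>2)
P2 drop R (P beats it: A:10>6 B:9>2)
P1→{A,B} P2→{P,S}

Survivors P1:{A,B} P2:{P,S}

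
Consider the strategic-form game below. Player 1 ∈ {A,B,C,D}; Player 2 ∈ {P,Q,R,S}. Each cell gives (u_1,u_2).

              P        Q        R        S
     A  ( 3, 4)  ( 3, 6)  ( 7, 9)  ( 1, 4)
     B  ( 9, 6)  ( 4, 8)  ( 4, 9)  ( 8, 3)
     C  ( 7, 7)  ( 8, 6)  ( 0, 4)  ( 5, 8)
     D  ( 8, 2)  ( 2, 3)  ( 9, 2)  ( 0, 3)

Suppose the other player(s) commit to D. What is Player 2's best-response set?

P2 best: {Q,S}

u_2(P vs D) = 2
u_2(Q vs D) = 3
u_2(R vs D) = 2
u_2(S vs D) = 3
max payoff 3 at {Q,S}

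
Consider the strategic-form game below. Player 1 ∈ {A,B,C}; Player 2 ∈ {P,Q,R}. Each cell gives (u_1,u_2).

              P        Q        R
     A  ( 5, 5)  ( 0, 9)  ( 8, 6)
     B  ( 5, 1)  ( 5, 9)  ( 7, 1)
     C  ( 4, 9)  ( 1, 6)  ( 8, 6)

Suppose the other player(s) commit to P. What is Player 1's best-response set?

u_1(A vs P) = 5
u_1(B vs P) = 5
u_1(C vs P) = 4
max payoff 5 at {A,B}

BR_1 = {A,B}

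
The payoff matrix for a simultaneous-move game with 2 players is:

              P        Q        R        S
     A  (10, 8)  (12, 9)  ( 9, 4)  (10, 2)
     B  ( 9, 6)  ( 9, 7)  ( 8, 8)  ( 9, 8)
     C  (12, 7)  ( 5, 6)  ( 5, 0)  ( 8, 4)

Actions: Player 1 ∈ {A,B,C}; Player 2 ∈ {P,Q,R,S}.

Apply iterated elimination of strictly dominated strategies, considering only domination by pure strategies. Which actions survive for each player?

P1 drop B (A beats it: P:10>9 Q:12>9 R:9>8 S:10>9)
P2 drop R (P beats it: A:8>4 C:7>0)
P2 drop S (P beats it: A:8>2 C:7>4)
P1→{A,C} P2→{P,Q}

IESDS → P1:{A,C} P2:{P,Q}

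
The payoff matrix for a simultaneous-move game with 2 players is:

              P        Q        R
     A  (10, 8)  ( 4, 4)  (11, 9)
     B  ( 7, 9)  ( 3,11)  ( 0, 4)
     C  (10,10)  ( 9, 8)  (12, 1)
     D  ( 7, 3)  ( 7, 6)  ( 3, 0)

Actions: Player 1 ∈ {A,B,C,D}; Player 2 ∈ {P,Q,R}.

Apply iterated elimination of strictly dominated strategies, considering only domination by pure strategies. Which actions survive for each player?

P1 drop B (A beats it: P:10>7 Q:4>3 R:11>0)
P1 drop D (C beats it: P:10>7 Q:9>7 R:12>3)
P2 drop Q (P beats it: A:8>4 C:10>8)
P1→{A,C} P2→{P,R}

Remaining: P1:{A,C} P2:{P,R}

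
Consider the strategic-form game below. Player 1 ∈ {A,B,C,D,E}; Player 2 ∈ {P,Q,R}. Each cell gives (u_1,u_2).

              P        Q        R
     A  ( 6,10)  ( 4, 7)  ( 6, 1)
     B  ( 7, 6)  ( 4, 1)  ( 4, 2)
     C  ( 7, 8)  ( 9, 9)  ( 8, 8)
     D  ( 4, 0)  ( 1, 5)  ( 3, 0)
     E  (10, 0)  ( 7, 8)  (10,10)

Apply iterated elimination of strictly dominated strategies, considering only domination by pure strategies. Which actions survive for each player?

Survivors P1:{C,E} P2:{Q,R}

P1 drop A (C beats it: P:7>6 Q:9>4 R:8>6)
P1 drop B (E beats it: P:10>7 Q:7>4 R:10>4)
P1 drop D (C beats it: P:7>4 Q:9>1 R:8>3)
P2 drop P (Q beats it: C:9>8 E:8>0)
P1→{C,E} P2→{Q,R}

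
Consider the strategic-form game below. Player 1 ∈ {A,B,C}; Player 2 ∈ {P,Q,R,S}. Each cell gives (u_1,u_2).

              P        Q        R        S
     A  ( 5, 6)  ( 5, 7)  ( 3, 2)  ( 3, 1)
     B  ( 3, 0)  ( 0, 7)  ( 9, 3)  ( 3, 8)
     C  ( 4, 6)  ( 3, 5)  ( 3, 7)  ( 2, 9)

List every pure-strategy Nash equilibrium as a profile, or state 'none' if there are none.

(A,P): not NE [P2→Q gives 7>6]
(A,Q): NE
(A,R): not NE [P1→B gives 9>3; P2→Q gives 7>2]
(A,S): not NE [P2→Q gives 7>1]
(B,P): not NE [P1→A gives 5>3; P2→S gives 8>0]
(B,Q): not NE [P1→A gives 5>0; P2→S gives 8>7]
(B,R): not NE [P2→S gives 8>3]
(B,S): NE
(C,P): not NE [P1→A gives 5>4; P2→S gives 9>6]
(C,Q): not NE [P1→A gives 5>3; P2→S gives 9>5]
(C,R): not NE [P1→B gives 9>3; P2→S gives 9>7]
(C,S): not NE [P1→B gives 3>2]

PSNE = {(A,Q), (B,S)}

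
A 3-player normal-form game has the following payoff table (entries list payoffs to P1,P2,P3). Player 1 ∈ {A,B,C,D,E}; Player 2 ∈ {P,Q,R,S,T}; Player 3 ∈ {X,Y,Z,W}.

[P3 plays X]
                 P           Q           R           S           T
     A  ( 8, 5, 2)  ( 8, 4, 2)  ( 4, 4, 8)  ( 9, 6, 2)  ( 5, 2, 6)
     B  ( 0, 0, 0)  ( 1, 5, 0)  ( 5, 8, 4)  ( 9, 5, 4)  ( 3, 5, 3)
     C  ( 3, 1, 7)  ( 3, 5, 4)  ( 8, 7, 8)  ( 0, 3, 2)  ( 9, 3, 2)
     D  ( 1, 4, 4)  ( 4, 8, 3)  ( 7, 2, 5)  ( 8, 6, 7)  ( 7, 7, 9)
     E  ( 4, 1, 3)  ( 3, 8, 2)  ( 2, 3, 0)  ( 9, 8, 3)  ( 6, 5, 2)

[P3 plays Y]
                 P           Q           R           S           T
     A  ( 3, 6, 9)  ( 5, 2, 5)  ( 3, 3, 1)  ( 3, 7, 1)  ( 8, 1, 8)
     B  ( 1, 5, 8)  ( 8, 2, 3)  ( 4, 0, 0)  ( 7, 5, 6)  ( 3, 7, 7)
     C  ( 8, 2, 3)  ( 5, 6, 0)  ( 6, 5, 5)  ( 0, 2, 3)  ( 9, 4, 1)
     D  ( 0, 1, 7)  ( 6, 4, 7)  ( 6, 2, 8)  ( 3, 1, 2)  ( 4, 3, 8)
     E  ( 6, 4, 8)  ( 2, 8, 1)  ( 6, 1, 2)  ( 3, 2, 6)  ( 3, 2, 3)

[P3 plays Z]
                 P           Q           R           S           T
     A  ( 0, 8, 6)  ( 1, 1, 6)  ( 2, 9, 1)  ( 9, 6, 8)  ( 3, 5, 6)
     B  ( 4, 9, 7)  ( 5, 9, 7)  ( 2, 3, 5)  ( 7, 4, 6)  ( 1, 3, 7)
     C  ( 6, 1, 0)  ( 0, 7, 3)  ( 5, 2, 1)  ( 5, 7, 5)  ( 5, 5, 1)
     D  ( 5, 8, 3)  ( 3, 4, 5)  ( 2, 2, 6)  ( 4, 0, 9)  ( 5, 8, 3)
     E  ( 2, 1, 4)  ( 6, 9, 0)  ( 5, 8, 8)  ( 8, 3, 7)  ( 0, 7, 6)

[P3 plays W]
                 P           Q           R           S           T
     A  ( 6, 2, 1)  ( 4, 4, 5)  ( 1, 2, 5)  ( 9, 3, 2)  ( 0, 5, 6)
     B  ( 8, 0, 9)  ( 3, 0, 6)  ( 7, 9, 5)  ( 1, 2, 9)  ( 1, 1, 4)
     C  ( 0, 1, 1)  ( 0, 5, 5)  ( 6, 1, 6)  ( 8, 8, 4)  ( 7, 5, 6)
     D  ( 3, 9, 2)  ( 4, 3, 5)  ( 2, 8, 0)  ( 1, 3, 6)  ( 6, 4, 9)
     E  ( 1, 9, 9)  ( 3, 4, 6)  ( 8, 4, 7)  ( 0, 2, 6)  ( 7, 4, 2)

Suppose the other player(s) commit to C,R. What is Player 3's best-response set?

u_3(X vs C,R) = 8
u_3(Y vs C,R) = 5
u_3(Z vs C,R) = 1
u_3(W vs C,R) = 6
max payoff 8 at {X}

BR_3 = {X}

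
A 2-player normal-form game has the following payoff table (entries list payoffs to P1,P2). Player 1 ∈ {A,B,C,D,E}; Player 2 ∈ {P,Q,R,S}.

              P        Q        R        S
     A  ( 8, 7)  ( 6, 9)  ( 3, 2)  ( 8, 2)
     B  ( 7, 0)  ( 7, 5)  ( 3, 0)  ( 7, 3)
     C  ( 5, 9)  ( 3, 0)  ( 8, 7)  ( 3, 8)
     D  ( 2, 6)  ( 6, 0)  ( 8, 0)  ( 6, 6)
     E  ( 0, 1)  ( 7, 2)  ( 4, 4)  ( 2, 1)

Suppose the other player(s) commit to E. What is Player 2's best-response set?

u_2(P vs E) = 1
u_2(Q vs E) = 2
u_2(R vs E) = 4
u_2(S vs E) = 1
max payoff 4 at {R}

argmax u_2 = {R}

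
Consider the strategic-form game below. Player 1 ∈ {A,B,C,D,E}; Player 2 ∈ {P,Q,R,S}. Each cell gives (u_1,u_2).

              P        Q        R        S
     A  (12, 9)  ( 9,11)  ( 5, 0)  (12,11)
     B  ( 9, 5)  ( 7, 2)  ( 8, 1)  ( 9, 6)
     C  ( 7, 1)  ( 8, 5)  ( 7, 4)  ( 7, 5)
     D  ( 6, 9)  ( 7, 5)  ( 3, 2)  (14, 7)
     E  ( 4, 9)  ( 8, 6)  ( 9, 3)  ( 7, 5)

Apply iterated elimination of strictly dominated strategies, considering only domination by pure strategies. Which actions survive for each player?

P2 drop R (Q beats it: A:11>0 B:2>1 C:5>4 D:5>2 E:6>3)
P1 drop B (A beats it: P:12>9 Q:9>7 S:12>9)
P1 drop C (A beats it: P:12>7 Q:9>8 S:12>7)
P1 drop E (A beats it: P:12>4 Q:9>8 S:12>7)
P1→{A,D} P2→{P,Q,S}

Survivors P1:{A,D} P2:{P,Q,S}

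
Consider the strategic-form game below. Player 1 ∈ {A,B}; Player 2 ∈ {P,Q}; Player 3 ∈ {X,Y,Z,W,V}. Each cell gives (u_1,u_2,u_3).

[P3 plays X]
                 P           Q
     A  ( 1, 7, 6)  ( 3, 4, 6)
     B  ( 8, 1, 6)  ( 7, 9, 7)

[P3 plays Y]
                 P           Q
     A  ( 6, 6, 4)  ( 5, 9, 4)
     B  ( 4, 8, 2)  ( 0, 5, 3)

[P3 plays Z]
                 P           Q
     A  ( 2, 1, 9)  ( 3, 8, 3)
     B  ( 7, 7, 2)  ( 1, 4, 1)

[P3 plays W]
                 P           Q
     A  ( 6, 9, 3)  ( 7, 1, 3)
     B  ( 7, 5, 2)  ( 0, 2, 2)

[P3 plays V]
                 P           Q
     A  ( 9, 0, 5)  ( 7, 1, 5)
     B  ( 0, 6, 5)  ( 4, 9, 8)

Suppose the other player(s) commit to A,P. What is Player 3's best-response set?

P3 best: {Z}

u_3(X vs A,P) = 6
u_3(Y vs A,P) = 4
u_3(Z vs A,P) = 9
u_3(W vs A,P) = 3
u_3(V vs A,P) = 5
max payoff 9 at {Z}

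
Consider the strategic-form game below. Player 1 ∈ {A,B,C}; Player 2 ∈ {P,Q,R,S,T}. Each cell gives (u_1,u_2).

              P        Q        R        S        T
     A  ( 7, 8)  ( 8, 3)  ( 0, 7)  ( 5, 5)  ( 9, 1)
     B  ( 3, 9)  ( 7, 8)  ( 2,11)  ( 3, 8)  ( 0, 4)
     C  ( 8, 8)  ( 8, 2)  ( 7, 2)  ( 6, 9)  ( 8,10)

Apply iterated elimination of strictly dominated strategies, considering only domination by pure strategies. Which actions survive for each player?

Remaining: P1:{A,C} P2:{P,S,T}

P1 drop B (C beats it: P:8>3 Q:8>7 R:7>2 S:6>3 T:8>0)
P2 drop Q (P beats it: A:8>3 C:8>2)
P2 drop R (P beats it: A:8>7 C:8>2)
P1→{A,C} P2→{P,S,T}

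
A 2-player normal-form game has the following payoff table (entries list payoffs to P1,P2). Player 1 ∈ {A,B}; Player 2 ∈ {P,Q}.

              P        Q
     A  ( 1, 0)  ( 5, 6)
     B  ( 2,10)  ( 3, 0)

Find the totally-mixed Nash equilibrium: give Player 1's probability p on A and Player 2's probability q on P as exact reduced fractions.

P1 mixes 5/8 on A; P2 mixes 2/3 on P

P1 indiff ⇒ q·1+(1-q)·5 = q·2+(1-q)·3 ⇒ q(-1) = (1-q)(-2) ⇒ q = 2/3
P2 indiff ⇒ p·0+(1-p)·10 = p·6+(1-p)·0 ⇒ p(-6) = (1-p)(-10) ⇒ p = 5/8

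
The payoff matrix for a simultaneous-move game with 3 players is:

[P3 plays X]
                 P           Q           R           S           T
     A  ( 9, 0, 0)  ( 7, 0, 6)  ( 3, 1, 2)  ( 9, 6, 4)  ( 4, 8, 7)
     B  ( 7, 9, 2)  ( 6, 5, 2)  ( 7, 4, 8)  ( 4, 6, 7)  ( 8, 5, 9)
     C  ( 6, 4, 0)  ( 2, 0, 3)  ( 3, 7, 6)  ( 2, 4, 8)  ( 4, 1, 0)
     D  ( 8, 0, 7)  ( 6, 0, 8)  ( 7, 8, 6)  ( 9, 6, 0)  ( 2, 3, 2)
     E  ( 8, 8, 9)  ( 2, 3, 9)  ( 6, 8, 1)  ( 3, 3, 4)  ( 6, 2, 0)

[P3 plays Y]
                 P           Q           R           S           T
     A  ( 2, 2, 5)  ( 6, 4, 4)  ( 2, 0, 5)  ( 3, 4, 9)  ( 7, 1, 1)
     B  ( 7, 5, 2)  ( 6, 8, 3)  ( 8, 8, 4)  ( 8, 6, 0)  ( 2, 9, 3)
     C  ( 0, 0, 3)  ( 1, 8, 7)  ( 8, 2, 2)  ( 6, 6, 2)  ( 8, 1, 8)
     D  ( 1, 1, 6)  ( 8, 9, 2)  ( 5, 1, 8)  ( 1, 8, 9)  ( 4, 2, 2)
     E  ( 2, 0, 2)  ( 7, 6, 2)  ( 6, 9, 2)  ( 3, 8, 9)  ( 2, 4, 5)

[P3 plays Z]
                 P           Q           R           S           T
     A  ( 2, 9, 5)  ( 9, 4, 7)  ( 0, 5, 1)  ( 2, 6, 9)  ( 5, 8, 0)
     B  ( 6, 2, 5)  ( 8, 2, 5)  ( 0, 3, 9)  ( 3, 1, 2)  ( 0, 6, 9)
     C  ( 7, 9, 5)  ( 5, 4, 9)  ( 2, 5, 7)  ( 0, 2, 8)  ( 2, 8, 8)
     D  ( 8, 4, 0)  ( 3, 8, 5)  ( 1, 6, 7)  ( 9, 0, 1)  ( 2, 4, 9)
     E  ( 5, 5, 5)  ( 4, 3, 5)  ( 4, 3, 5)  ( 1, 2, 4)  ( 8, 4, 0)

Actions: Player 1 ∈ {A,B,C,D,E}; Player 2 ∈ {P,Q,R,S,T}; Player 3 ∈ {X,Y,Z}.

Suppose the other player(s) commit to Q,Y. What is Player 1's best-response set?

argmax u_1 = {D}

u_1(A vs Q,Y) = 6
u_1(B vs Q,Y) = 6
u_1(C vs Q,Y) = 1
u_1(D vs Q,Y) = 8
u_1(E vs Q,Y) = 7
max payoff 8 at {D}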